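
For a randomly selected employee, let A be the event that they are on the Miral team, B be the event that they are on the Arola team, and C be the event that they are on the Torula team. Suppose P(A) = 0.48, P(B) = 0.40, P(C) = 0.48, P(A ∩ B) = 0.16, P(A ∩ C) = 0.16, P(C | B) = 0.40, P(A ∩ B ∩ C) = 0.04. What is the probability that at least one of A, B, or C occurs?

0.92

P(B ∩ C) = P(B)·P(C|B) = 0.40 × 0.40 = 0.16
P(A ∪ B ∪ C) = 0.48 + 0.40 + 0.48 − 0.16 − 0.16 − 0.16 + 0.04 = 0.92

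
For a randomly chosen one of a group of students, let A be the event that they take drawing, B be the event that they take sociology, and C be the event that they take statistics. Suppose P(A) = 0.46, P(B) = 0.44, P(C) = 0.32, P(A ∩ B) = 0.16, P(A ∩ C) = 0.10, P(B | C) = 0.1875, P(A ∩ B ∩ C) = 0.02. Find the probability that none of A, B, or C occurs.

0.08

P(B ∩ C) = P(C)·P(B|C) = 0.32 × 0.1875 = 0.06
Using inclusion–exclusion:
P(A ∪ B ∪ C) = 0.46 + 0.44 + 0.32 − 0.16 − 0.10 − 0.06 + 0.02 = 0.92
P(none) = 1 − 0.92 = 0.08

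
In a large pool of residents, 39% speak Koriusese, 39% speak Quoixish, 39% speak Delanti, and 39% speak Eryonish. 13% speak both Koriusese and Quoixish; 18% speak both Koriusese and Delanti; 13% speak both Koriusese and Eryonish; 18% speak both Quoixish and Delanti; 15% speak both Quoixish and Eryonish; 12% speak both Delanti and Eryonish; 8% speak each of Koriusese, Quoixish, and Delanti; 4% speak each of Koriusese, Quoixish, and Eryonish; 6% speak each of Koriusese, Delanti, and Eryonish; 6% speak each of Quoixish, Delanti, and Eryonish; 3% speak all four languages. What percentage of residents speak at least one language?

88%

P(union) = 39 + 39 + 39 + 39 − 13 − 18 − 13 − 18 − 15 − 12 + 8 + 4 + 6 + 6 − 3 = 88%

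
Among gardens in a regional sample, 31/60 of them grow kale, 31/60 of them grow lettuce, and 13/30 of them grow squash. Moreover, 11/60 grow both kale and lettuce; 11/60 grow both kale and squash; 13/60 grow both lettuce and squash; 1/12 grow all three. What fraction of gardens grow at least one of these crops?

P(at least one) = 31/60 + 31/60 + 13/30 − 11/60 − 11/60 − 13/60 + 1/12 = 29/30

29/30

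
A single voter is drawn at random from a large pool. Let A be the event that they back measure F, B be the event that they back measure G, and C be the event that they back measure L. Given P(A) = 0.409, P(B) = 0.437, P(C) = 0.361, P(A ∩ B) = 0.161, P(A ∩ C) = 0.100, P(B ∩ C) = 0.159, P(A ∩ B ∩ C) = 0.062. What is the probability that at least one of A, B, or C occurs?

0.849

P(A ∪ B ∪ C) = 0.409 + 0.437 + 0.361 − 0.161 − 0.100 − 0.159 + 0.062 = 0.849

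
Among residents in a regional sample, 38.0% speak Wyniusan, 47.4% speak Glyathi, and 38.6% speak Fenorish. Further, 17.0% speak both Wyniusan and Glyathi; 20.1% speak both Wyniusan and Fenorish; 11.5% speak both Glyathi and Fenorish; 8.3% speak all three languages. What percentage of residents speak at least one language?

83.7%

Inclusion–exclusion gives
P(at least one) = 38.0 + 47.4 + 38.6 − 17.0 − 20.1 − 11.5 + 8.3 = 83.7%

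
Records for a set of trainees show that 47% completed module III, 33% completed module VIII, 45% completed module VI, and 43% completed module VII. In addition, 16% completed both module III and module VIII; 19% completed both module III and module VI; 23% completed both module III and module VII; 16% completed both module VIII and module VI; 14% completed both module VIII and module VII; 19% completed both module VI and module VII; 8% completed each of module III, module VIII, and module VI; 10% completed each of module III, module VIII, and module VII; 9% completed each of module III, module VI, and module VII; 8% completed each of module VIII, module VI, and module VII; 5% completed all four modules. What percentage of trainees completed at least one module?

91%

Inclusion–exclusion gives
P(union) = 47 + 33 + 45 + 43 − 16 − 19 − 23 − 16 − 14 − 19 + 8 + 10 + 9 + 8 − 5 = 91%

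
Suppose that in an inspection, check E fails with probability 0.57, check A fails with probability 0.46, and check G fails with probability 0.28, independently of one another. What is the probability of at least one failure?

0.832816

Independence gives P(none) = ∏(1 − pᵢ).
P(none) = (1 − 0.57) × (1 − 0.46) × (1 − 0.28) = 0.43 × 0.54 × 0.72 = 0.167184
P(at least one) = 1 − 0.167184 = 0.832816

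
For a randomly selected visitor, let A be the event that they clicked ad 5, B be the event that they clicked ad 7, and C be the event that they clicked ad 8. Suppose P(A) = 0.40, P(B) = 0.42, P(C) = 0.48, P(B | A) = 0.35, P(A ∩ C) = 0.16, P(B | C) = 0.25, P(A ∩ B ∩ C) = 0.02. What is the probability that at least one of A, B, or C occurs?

0.90

P(A ∩ B) = P(A)·P(B|A) = 0.40 × 0.35 = 0.14
P(B ∩ C) = P(C)·P(B|C) = 0.48 × 0.25 = 0.12
By inclusion–exclusion:
P(A ∪ B ∪ C) = 0.40 + 0.42 + 0.48 − 0.14 − 0.16 − 0.12 + 0.02 = 0.90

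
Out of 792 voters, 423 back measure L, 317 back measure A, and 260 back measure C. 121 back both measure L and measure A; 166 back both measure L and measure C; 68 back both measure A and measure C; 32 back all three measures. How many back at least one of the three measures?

N(≥1) = 423 + 317 + 260 − 121 − 166 − 68 + 32 = 677

677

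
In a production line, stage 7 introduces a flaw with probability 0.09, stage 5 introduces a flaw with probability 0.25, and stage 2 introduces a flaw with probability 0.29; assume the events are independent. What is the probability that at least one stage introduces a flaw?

0.515425

P(none) = (1 − 0.09) × (1 − 0.25) × (1 − 0.29) = 0.91 × 0.75 × 0.71 = 0.484575
P(at least one) = 1 − 0.484575 = 0.515425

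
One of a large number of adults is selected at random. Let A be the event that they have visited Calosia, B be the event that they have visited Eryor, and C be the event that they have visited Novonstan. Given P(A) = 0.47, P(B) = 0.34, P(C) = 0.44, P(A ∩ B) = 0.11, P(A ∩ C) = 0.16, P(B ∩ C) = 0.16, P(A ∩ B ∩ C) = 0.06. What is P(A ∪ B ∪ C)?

0.88

Inclusion–exclusion gives
P(A ∪ B ∪ C) = 0.47 + 0.34 + 0.44 − 0.11 − 0.16 − 0.16 + 0.06 = 0.88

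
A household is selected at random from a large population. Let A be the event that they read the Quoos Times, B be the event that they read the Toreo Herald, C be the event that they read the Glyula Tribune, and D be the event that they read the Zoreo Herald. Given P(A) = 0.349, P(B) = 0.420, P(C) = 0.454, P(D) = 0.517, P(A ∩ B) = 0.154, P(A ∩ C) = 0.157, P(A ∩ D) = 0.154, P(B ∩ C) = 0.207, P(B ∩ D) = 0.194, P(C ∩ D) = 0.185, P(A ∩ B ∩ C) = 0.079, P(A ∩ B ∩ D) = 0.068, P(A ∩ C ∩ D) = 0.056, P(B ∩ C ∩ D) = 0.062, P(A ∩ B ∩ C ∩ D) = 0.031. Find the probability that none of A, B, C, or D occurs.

Using inclusion–exclusion:
P(A ∪ B ∪ C ∪ D) = 0.349 + 0.420 + 0.454 + 0.517 − 0.154 − 0.157 − 0.154 − 0.207 − 0.194 − 0.185 + 0.079 + 0.068 + 0.056 + 0.062 − 0.031 = 0.923
P(none) = 1 − 0.923 = 0.077

0.077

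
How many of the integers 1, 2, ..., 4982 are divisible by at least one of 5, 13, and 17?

By inclusion–exclusion:
floor(4982/5) + floor(4982/13) + floor(4982/17) − floor(4982/65) − floor(4982/85) − floor(4982/221) + floor(4982/1105) = 996 + 383 + 293 − 76 − 58 − 22 + 4 = 1520

1520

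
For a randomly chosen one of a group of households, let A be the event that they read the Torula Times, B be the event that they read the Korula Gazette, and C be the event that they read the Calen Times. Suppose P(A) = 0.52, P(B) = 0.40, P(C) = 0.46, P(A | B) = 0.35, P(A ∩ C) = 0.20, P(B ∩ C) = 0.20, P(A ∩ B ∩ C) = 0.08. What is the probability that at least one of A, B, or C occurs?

0.92

P(A ∩ B) = P(B)·P(A|B) = 0.40 × 0.35 = 0.14
Using inclusion–exclusion:
P(A ∪ B ∪ C) = 0.52 + 0.40 + 0.46 − 0.14 − 0.20 − 0.20 + 0.08 = 0.92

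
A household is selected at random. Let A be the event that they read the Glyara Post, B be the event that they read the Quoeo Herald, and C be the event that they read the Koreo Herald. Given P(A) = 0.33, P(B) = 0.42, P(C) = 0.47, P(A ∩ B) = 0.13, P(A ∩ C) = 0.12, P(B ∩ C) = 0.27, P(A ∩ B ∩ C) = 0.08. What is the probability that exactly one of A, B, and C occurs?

Using the inclusion–exclusion count for exactly one event:
P(exactly one) = 0.33 + 0.42 + 0.47 − 2·0.13 − 2·0.12 − 2·0.27 + 3·0.08 = 0.42

0.42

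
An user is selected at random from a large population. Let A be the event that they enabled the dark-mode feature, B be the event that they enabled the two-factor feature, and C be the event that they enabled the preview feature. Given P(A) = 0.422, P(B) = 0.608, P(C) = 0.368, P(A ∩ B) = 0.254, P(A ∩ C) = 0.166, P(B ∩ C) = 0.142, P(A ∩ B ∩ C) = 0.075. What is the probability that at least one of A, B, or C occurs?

0.911

P(A ∪ B ∪ C) = 0.422 + 0.608 + 0.368 − 0.254 − 0.166 − 0.142 + 0.075 = 0.911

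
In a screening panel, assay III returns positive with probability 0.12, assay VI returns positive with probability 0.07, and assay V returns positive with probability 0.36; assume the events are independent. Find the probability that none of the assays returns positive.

Independence gives P(none) = ∏(1 − pᵢ).
P(none) = (1 − 0.12) × (1 − 0.07) × (1 − 0.36) = 0.88 × 0.93 × 0.64 = 0.523776

0.523776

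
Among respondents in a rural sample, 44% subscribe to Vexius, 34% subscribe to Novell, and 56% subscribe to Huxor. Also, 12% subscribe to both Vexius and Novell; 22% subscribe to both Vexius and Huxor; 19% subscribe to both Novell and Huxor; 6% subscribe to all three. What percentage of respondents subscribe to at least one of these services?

Inclusion–exclusion gives
P(at least one) = 44 + 34 + 56 − 12 − 22 − 19 + 6 = 87%

87%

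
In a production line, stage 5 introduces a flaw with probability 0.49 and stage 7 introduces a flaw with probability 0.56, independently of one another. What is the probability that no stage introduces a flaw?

0.2244

Independence gives P(none) = ∏(1 − pᵢ).
P(none) = (1 − 0.49) × (1 − 0.56) = 0.51 × 0.44 = 0.2244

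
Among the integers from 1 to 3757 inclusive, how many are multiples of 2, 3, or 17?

⌊3757/2⌋ + ⌊3757/3⌋ + ⌊3757/17⌋ − ⌊3757/6⌋ − ⌊3757/34⌋ − ⌊3757/51⌋ + ⌊3757/102⌋ = 1878 + 1252 + 221 − 626 − 110 − 73 + 36 = 2578

2578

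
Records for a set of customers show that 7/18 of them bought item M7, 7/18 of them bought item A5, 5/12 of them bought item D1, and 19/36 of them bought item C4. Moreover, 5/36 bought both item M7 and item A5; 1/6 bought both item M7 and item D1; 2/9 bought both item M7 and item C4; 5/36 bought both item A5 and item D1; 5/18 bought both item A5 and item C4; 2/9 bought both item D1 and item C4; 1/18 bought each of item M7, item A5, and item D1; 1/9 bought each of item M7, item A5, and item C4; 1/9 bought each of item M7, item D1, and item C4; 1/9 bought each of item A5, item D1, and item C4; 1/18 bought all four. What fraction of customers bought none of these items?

Inclusion–exclusion gives
P(≥1) = 7/18 + 7/18 + 5/12 + 19/36 − 5/36 − 1/6 − 2/9 − 5/36 − 5/18 − 2/9 + 1/18 + 1/9 + 1/9 + 1/9 − 1/18 = 8/9
P(none) = 1 − 8/9 = 1/9

1/9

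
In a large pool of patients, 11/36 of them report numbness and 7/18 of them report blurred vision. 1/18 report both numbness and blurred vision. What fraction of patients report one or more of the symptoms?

23/36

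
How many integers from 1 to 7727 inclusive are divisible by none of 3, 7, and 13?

Using inclusion–exclusion:
2575 + 1103 + 594 − 367 − 198 − 84 + 28 = 3651
7727 − 3651 = 4076

4076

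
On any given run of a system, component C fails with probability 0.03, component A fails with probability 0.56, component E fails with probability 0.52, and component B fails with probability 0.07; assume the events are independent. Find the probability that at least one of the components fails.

P(none) = (1 − 0.03) × (1 − 0.56) × (1 − 0.52) × (1 − 0.07) = 0.97 × 0.44 × 0.48 × 0.93 = 0.19052352
P(at least one) = 1 − 0.19052352 = 0.80947648

0.80947648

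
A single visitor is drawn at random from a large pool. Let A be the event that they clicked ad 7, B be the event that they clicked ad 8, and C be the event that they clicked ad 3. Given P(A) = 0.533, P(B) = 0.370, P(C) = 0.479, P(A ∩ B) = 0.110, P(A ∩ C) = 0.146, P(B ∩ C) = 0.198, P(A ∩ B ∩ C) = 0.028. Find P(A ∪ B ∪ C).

0.956

Apply inclusion-exclusion:
P(A ∪ B ∪ C) = 0.533 + 0.370 + 0.479 − 0.110 − 0.146 − 0.198 + 0.028 = 0.956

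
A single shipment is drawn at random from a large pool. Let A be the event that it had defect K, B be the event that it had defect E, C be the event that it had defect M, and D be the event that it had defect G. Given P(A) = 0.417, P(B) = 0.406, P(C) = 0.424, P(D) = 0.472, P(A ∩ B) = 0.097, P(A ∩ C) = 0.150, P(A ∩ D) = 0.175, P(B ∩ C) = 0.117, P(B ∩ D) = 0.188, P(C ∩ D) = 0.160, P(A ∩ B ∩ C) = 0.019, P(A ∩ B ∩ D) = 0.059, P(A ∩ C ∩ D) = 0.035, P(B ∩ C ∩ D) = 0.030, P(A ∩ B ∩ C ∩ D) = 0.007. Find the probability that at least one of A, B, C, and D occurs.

0.968

Inclusion–exclusion gives
P(A ∪ B ∪ C ∪ D) = 0.417 + 0.406 + 0.424 + 0.472 − 0.097 − 0.150 − 0.175 − 0.117 − 0.188 − 0.160 + 0.019 + 0.059 + 0.035 + 0.030 − 0.007 = 0.968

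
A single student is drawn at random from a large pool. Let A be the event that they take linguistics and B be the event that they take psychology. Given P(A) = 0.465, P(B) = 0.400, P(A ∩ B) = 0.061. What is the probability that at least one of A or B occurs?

0.804

P(A ∪ B) = 0.465 + 0.400 − 0.061 = 0.804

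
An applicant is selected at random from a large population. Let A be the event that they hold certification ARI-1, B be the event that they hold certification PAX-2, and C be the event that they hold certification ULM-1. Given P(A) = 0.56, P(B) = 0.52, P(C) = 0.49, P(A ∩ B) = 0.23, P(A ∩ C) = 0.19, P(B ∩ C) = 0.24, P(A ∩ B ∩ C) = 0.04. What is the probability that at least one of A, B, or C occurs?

0.95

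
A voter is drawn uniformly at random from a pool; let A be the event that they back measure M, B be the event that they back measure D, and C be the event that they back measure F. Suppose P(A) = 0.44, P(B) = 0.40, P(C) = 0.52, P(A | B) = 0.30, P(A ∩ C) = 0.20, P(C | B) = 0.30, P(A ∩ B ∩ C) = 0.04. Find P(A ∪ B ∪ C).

0.96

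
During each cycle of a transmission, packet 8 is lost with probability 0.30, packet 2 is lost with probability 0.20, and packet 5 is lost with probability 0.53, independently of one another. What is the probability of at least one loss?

P(none) = (1 − 0.30) × (1 − 0.20) × (1 − 0.53) = 0.70 × 0.80 × 0.47 = 0.2632
P(at least one) = 1 − 0.2632 = 0.7368

0.7368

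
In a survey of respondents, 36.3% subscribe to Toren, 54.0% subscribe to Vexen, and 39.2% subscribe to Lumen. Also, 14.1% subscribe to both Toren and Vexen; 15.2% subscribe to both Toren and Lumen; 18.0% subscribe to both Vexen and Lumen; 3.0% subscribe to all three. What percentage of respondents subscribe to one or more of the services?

85.2%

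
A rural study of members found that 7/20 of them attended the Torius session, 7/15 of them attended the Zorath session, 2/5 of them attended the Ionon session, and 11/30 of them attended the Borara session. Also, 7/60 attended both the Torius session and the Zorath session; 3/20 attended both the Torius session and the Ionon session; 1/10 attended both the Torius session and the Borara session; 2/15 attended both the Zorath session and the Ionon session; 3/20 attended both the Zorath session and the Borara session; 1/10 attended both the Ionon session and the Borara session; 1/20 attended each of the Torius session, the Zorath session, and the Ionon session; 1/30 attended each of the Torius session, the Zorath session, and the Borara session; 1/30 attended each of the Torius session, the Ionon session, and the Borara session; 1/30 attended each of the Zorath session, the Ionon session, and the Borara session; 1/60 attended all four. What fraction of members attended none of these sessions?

Inclusion–exclusion gives
P(union) = 7/20 + 7/15 + 2/5 + 11/30 − 7/60 − 3/20 − 1/10 − 2/15 − 3/20 − 1/10 + 1/20 + 1/30 + 1/30 + 1/30 − 1/60 = 29/30
P(none) = 1 − 29/30 = 1/30

1/30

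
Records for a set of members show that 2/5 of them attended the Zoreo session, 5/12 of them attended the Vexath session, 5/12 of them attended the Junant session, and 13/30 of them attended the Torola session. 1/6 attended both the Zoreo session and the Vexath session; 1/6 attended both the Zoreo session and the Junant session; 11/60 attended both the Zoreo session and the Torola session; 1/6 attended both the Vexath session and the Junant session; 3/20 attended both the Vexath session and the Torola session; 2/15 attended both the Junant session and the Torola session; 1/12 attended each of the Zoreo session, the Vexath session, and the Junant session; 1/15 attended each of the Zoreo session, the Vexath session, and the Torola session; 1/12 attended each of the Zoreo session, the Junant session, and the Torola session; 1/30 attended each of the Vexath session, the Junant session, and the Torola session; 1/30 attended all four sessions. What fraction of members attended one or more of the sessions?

14/15

Using inclusion–exclusion:
P(at least one) = 2/5 + 5/12 + 5/12 + 13/30 − 1/6 − 1/6 − 11/60 − 1/6 − 3/20 − 2/15 + 1/12 + 1/15 + 1/12 + 1/30 − 1/30 = 14/15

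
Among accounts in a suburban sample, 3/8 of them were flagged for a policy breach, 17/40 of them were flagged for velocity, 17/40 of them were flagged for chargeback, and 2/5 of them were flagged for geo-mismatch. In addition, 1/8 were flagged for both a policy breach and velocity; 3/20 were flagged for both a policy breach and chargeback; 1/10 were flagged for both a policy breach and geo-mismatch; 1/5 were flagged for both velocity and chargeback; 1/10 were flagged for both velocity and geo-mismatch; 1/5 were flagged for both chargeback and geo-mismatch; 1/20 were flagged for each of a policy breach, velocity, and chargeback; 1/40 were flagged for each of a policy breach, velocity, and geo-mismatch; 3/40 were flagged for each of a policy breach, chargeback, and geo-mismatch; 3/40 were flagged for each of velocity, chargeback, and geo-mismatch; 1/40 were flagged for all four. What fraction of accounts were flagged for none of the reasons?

Inclusion–exclusion gives
P(union) = 3/8 + 17/40 + 17/40 + 2/5 − 1/8 − 3/20 − 1/10 − 1/5 − 1/10 − 1/5 + 1/20 + 1/40 + 3/40 + 3/40 − 1/40 = 19/20
P(none) = 1 − 19/20 = 1/20

1/20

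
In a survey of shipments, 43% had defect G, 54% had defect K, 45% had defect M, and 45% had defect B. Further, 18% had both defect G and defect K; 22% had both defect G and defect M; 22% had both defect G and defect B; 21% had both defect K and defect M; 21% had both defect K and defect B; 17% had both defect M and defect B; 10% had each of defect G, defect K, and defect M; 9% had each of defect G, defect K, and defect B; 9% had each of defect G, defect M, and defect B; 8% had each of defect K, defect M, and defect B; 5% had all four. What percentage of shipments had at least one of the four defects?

97%

Inclusion–exclusion gives
P(union) = 43 + 54 + 45 + 45 − 18 − 22 − 22 − 21 − 21 − 17 + 10 + 9 + 9 + 8 − 5 = 97%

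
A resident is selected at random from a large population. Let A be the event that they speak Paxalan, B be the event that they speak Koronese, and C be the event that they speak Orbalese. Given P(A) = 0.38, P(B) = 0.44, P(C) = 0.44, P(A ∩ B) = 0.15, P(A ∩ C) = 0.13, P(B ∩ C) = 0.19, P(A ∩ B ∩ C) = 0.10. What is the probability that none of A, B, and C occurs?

0.11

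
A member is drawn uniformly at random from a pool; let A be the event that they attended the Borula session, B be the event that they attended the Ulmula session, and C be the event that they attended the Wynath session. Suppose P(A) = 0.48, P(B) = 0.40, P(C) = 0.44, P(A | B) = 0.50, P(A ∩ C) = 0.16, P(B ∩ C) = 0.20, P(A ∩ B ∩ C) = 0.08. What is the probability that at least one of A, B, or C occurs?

0.84

P(A ∩ B) = P(B)·P(A|B) = 0.40 × 0.50 = 0.20
Inclusion–exclusion gives
P(A ∪ B ∪ C) = 0.48 + 0.40 + 0.44 − 0.20 − 0.16 − 0.20 + 0.08 = 0.84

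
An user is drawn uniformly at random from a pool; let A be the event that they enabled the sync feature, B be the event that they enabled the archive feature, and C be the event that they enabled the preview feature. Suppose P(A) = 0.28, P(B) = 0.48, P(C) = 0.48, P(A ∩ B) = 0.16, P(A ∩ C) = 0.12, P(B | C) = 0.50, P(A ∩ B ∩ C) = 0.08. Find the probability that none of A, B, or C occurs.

P(B ∩ C) = P(C)·P(B|C) = 0.48 × 0.50 = 0.24
P(A ∪ B ∪ C) = 0.28 + 0.48 + 0.48 − 0.16 − 0.12 − 0.24 + 0.08 = 0.80
P(none) = 1 − 0.80 = 0.20

0.20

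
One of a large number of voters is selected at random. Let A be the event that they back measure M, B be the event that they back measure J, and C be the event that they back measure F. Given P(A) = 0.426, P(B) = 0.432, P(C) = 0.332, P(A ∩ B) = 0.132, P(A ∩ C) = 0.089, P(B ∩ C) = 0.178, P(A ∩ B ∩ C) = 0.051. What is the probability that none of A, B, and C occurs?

P(A ∪ B ∪ C) = 0.426 + 0.432 + 0.332 − 0.132 − 0.089 − 0.178 + 0.051 = 0.842
P(none) = 1 − 0.842 = 0.158

0.158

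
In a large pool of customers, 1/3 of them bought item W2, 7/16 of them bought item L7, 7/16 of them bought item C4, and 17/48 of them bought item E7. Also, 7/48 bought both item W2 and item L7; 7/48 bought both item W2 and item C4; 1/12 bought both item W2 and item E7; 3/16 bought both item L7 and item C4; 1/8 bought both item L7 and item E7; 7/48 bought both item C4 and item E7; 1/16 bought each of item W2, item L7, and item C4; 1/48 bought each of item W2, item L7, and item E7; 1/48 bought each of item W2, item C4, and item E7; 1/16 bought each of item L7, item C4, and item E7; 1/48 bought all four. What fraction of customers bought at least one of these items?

7/8

By inclusion-exclusion,
P(≥1) = 1/3 + 7/16 + 7/16 + 17/48 − 7/48 − 7/48 − 1/12 − 3/16 − 1/8 − 7/48 + 1/16 + 1/48 + 1/48 + 1/16 − 1/48 = 7/8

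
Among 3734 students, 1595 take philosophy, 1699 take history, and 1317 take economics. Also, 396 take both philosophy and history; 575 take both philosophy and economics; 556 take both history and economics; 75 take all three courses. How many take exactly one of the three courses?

1782

N(exactly one) = 1595 + 1699 + 1317 − 2·396 − 2·575 − 2·556 + 3·75 = 1782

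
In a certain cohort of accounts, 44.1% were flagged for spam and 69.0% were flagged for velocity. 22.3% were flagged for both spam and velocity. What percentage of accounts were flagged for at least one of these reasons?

Inclusion–exclusion gives
P(≥1) = 44.1 + 69.0 − 22.3 = 90.8%

90.8%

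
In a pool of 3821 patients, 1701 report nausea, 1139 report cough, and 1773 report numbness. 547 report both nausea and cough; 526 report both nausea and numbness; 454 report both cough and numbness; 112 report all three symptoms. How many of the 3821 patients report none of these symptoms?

623

|union| = 1701 + 1139 + 1773 − 547 − 526 − 454 + 112 = 3198
None: 3821 − 3198 = 623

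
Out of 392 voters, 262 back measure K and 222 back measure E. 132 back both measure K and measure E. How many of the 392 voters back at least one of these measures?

By inclusion–exclusion:
|union| = 262 + 222 − 132 = 352

352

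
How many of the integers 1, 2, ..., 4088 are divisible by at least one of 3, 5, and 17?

Using inclusion–exclusion:
1362 + 817 + 240 − 272 − 80 − 48 + 16 = 2035

2035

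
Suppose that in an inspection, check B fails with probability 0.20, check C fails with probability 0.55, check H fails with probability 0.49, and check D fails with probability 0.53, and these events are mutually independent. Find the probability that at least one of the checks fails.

0.913708

P(none) = (1 − 0.20) × (1 − 0.55) × (1 − 0.49) × (1 − 0.53) = 0.80 × 0.45 × 0.51 × 0.47 = 0.086292
P(at least one) = 1 − 0.086292 = 0.913708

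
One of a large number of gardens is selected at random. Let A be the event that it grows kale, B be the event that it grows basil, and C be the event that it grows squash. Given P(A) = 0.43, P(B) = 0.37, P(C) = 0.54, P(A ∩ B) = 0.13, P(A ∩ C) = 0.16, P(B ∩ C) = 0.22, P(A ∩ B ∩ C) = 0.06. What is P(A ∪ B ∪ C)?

0.89

Inclusion–exclusion gives
P(A ∪ B ∪ C) = 0.43 + 0.37 + 0.54 − 0.13 − 0.16 − 0.22 + 0.06 = 0.89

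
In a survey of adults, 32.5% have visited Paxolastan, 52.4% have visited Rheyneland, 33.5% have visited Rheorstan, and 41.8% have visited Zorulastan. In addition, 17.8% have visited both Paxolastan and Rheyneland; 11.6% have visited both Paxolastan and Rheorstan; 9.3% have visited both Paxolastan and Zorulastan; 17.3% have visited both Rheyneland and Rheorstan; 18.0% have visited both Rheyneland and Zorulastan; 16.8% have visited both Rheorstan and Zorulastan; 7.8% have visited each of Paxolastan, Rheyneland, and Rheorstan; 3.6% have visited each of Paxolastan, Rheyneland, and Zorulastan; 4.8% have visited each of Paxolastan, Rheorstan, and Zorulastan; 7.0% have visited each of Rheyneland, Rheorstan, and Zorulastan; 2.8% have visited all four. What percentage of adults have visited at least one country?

P(union) = 32.5 + 52.4 + 33.5 + 41.8 − 17.8 − 11.6 − 9.3 − 17.3 − 18.0 − 16.8 + 7.8 + 3.6 + 4.8 + 7.0 − 2.8 = 89.8%

89.8%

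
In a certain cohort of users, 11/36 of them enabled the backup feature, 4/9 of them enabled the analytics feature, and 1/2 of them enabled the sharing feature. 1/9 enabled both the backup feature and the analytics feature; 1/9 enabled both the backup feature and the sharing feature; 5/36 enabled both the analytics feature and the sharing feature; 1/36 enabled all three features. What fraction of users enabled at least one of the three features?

P(union) = 11/36 + 4/9 + 1/2 − 1/9 − 1/9 − 5/36 + 1/36 = 11/12

11/12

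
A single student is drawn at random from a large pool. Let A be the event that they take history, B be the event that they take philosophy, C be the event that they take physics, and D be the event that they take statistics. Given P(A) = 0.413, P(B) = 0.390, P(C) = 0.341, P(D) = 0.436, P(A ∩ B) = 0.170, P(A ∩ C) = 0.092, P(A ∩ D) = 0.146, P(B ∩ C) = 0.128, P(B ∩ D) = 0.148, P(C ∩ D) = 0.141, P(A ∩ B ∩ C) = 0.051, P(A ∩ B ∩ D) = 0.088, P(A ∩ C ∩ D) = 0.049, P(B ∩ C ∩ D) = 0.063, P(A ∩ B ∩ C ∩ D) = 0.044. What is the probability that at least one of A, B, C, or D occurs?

Inclusion–exclusion gives
P(A ∪ B ∪ C ∪ D) = 0.413 + 0.390 + 0.341 + 0.436 − 0.170 − 0.092 − 0.146 − 0.128 − 0.148 − 0.141 + 0.051 + 0.088 + 0.049 + 0.063 − 0.044 = 0.962

0.962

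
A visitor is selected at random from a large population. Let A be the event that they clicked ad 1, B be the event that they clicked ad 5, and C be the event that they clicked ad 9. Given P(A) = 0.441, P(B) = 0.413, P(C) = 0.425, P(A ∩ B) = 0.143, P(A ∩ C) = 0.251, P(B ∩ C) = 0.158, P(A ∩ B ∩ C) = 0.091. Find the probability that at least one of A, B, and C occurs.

By inclusion-exclusion,
P(A ∪ B ∪ C) = 0.441 + 0.413 + 0.425 − 0.143 − 0.251 − 0.158 + 0.091 = 0.818

0.818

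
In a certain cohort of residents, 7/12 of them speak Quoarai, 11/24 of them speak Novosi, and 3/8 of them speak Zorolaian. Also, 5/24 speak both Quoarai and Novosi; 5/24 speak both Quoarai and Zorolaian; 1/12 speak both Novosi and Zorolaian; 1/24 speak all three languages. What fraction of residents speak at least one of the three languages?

23/24

By inclusion–exclusion:
P(at least one) = 7/12 + 11/24 + 3/8 − 5/24 − 5/24 − 1/12 + 1/24 = 23/24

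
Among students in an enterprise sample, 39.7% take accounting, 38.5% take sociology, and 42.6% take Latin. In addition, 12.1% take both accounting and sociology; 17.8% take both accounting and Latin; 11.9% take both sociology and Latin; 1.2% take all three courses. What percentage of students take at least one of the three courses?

80.2%

Inclusion–exclusion gives
P(union) = 39.7 + 38.5 + 42.6 − 12.1 − 17.8 − 11.9 + 1.2 = 80.2%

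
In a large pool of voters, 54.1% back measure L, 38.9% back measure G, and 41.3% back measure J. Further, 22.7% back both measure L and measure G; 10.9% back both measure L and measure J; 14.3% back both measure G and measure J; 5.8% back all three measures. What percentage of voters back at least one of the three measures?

92.2%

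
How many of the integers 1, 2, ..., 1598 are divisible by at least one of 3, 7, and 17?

By inclusion–exclusion:
floor(1598/3) + floor(1598/7) + floor(1598/17) − floor(1598/21) − floor(1598/51) − floor(1598/119) + floor(1598/357) = 532 + 228 + 94 − 76 − 31 − 13 + 4 = 738

738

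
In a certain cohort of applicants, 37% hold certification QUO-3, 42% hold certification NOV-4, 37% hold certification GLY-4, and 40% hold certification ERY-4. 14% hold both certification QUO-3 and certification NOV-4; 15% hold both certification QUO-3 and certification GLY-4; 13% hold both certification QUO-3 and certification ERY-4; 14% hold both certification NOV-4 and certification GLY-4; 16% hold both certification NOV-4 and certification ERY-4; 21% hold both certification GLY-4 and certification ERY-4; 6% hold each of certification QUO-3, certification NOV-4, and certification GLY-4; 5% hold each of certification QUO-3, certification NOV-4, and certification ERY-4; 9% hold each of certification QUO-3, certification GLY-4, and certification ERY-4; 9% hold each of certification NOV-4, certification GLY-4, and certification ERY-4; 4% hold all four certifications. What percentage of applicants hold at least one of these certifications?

By inclusion-exclusion,
P(≥1) = 37 + 42 + 37 + 40 − 14 − 15 − 13 − 14 − 16 − 21 + 6 + 5 + 9 + 9 − 4 = 88%

88%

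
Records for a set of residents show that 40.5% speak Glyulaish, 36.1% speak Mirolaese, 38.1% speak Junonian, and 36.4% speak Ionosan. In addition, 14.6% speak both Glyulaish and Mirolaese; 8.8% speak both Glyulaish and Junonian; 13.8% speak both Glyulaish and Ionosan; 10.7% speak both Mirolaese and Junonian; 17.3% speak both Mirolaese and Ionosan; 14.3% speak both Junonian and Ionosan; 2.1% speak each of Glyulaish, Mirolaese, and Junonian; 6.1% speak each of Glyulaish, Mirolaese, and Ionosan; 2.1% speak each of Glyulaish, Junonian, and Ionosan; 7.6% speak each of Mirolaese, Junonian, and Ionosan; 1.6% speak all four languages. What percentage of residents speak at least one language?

87.9%

P(union) = 40.5 + 36.1 + 38.1 + 36.4 − 14.6 − 8.8 − 13.8 − 10.7 − 17.3 − 14.3 + 2.1 + 6.1 + 2.1 + 7.6 − 1.6 = 87.9%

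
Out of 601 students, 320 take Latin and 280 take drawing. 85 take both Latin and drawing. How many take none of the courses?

86

N(≥1) = 320 + 280 − 85 = 515
None: 601 − 515 = 86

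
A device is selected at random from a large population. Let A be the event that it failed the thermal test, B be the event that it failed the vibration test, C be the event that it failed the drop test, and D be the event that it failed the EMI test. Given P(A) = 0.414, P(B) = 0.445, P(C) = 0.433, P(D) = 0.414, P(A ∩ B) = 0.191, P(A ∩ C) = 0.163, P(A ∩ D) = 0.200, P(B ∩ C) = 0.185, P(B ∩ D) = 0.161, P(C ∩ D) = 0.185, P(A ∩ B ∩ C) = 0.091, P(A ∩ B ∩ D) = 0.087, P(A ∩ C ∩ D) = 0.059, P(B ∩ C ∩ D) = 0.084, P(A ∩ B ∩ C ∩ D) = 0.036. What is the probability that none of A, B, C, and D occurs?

Inclusion–exclusion gives
P(A ∪ B ∪ C ∪ D) = 0.414 + 0.445 + 0.433 + 0.414 − 0.191 − 0.163 − 0.200 − 0.185 − 0.161 − 0.185 + 0.091 + 0.087 + 0.059 + 0.084 − 0.036 = 0.906
P(none) = 1 − 0.906 = 0.094

0.094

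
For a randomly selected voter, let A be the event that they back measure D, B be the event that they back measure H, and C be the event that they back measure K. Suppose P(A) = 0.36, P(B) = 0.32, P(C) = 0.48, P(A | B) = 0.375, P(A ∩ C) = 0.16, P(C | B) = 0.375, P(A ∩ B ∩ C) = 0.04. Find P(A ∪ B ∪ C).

0.80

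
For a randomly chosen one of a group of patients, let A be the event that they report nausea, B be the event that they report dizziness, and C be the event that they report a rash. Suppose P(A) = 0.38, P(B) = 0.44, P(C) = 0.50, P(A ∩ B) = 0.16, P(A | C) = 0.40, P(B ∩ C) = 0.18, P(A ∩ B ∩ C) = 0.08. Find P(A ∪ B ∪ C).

0.86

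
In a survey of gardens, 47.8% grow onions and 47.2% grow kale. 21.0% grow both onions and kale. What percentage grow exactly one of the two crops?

53.0%

P(exactly one) = 47.8 + 47.2 − 2·21.0 = 53.0%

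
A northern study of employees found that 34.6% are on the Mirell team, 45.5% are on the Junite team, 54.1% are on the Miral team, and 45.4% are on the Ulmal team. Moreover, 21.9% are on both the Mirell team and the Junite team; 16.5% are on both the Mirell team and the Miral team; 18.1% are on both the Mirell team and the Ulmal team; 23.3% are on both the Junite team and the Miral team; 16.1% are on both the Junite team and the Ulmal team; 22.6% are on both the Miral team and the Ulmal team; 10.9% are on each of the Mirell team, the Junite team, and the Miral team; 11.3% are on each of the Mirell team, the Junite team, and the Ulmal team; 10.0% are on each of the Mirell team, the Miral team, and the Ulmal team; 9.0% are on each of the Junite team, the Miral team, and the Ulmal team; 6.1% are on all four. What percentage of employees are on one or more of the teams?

96.2%

P(at least one) = 34.6 + 45.5 + 54.1 + 45.4 − 21.9 − 16.5 − 18.1 − 23.3 − 16.1 − 22.6 + 10.9 + 11.3 + 10.0 + 9.0 − 6.1 = 96.2%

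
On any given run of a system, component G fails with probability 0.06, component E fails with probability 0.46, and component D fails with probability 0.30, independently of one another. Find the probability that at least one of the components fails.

0.64468

P(none) = (1 − 0.06) × (1 − 0.46) × (1 − 0.30) = 0.94 × 0.54 × 0.70 = 0.35532
P(at least one) = 1 − 0.35532 = 0.64468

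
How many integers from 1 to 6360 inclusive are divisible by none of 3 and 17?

2120 + 374 − 124 = 2370
6360 − 2370 = 3990

3990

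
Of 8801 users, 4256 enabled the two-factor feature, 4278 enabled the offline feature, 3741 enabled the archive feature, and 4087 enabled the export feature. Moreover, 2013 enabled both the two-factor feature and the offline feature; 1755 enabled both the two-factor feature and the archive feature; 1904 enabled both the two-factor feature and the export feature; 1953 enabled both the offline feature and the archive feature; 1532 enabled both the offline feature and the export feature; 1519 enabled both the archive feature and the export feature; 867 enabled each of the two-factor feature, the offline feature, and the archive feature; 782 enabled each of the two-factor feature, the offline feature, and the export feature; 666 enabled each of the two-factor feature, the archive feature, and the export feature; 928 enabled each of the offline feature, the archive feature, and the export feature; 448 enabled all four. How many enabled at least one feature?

8481

Using inclusion–exclusion:
|union| = 4256 + 4278 + 3741 + 4087 − 2013 − 1755 − 1904 − 1953 − 1532 − 1519 + 867 + 782 + 666 + 928 − 448 = 8481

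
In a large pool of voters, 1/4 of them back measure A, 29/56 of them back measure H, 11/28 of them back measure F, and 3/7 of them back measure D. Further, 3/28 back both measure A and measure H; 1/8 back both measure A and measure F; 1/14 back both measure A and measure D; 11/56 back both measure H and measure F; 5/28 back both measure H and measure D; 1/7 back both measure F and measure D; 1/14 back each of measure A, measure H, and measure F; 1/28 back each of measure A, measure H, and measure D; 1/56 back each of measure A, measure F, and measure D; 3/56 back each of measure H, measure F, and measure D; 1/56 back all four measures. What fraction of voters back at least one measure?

13/14

Inclusion–exclusion gives
P(union) = 1/4 + 29/56 + 11/28 + 3/7 − 3/28 − 1/8 − 1/14 − 11/56 − 5/28 − 1/7 + 1/14 + 1/28 + 1/56 + 3/56 − 1/56 = 13/14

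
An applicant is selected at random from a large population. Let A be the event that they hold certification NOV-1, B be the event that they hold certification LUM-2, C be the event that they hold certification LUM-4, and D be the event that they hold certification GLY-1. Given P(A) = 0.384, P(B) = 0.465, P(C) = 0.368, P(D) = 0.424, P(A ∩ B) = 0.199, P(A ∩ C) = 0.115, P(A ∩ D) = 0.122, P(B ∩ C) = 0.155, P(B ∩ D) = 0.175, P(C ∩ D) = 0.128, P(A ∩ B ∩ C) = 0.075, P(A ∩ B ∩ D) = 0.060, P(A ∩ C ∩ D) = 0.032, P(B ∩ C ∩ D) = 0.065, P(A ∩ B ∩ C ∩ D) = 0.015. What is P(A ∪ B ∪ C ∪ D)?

0.964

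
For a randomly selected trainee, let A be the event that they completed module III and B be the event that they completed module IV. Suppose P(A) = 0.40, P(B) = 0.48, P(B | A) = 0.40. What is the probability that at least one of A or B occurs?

0.72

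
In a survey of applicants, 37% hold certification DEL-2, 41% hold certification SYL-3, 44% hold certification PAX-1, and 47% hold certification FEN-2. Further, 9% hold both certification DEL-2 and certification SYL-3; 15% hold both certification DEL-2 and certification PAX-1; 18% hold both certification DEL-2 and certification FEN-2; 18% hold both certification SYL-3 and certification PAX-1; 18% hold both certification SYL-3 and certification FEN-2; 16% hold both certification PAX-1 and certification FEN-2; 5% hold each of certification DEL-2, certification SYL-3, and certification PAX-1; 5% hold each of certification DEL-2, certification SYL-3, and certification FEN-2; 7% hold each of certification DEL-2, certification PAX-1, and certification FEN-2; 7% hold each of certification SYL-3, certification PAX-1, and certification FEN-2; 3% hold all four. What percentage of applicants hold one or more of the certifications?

By inclusion–exclusion:
P(union) = 37 + 41 + 44 + 47 − 9 − 15 − 18 − 18 − 18 − 16 + 5 + 5 + 7 + 7 − 3 = 96%

96%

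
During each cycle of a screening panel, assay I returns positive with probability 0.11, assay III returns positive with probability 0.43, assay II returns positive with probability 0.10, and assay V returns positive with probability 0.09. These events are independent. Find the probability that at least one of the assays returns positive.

0.5845213

Independence gives P(none) = ∏(1 − pᵢ).
P(none) = (1 − 0.11) × (1 − 0.43) × (1 − 0.10) × (1 − 0.09) = 0.89 × 0.57 × 0.90 × 0.91 = 0.4154787
P(at least one) = 1 − 0.4154787 = 0.5845213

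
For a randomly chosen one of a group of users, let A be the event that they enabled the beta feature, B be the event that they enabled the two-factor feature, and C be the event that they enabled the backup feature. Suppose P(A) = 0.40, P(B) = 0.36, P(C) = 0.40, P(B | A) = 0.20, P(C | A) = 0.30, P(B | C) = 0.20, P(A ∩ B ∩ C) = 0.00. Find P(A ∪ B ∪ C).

P(A ∩ B) = P(A)·P(B|A) = 0.40 × 0.20 = 0.08
P(A ∩ C) = P(A)·P(C|A) = 0.40 × 0.30 = 0.12
P(B ∩ C) = P(C)·P(B|C) = 0.40 × 0.20 = 0.08
By inclusion-exclusion,
P(A ∪ B ∪ C) = 0.40 + 0.36 + 0.40 − 0.08 − 0.12 − 0.08 + 0.00 = 0.88

0.88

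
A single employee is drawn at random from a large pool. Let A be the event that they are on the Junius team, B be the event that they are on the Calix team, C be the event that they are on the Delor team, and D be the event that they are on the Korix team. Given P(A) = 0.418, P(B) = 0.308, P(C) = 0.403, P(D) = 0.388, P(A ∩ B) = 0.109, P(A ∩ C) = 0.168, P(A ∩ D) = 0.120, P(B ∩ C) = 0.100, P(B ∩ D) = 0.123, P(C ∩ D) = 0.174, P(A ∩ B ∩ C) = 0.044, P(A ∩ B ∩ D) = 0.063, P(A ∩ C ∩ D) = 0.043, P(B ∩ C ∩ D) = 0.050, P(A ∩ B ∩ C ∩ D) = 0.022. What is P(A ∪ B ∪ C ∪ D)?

0.901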